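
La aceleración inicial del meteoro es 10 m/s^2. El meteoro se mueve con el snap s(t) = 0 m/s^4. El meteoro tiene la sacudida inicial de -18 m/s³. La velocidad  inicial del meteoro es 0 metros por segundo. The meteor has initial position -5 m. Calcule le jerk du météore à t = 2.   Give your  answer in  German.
Um dies zu lösen, müssen wir 1 Integral unserer Gleichung für den Snap s(t) = 0 finden. Die Stammfunktion von dem Snap ist der Ruck. Mit j(0) = -18 erhalten wir j(t) = -18. Aus der Gleichung für den Ruck j(t) = -18, setzen wir t = 2 ein und erhalten j = -18.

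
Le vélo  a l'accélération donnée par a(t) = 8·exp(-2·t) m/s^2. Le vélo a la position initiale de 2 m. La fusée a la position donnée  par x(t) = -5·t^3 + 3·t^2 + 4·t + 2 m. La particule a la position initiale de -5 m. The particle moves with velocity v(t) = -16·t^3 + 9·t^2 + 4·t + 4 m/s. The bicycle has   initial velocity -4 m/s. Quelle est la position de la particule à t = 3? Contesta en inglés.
We must find the antiderivative of our velocity equation v(t) = -16·t^3 + 9·t^2 + 4·t + 4 1 time. The integral of velocity is position. Using x(0) = -5, we get x(t) = -4·t^4 + 3·t^3 + 2·t^2 + 4·t - 5. From the given position equation x(t) = -4·t^4 + 3·t^3 + 2·t^2 + 4·t - 5, we substitute t = 3 to get x = -218.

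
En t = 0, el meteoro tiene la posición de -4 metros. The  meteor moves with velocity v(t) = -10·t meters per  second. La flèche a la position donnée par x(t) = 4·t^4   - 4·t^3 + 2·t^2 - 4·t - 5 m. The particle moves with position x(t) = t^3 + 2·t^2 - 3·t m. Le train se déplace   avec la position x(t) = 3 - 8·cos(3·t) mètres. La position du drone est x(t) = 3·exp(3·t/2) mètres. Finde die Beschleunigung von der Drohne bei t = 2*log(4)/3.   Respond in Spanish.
Debemos derivar nuestra ecuación de la posición x(t) = 3·exp(3·t/2) 2 veces. Derivando la posición, obtenemos la velocidad: v(t) = 9·exp(3·t/2)/2. Tomando d/dt de v(t), encontramos a(t) = 27·exp(3·t/2)/4. De la ecuación de la aceleración a(t) = 27·exp(3·t/2)/4, sustituimos t = 2*log(4)/3 para obtener a = 27.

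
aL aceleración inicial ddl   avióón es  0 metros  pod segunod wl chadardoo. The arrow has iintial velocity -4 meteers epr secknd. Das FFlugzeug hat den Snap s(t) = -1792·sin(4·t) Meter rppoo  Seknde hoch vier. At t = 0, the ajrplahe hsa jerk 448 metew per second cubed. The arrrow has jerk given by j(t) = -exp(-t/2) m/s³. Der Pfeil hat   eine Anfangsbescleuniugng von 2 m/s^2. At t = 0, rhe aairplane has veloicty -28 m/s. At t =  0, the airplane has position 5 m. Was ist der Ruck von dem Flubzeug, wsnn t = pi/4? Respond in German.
Um dies zu lösen, müssen wir 1 Stammfunktion unserer Gleichung für den Snap s(t) = -1792·sin(4·t) finden. Durch Integration von dem Snap und Verwendung der Anfangsbedingung j(0) = 448, erhalten wir j(t) = 448·cos(4·t). Mit j(t) = 448·cos(4·t) und Einsetzen von t = pi/4, finden wir j = -448.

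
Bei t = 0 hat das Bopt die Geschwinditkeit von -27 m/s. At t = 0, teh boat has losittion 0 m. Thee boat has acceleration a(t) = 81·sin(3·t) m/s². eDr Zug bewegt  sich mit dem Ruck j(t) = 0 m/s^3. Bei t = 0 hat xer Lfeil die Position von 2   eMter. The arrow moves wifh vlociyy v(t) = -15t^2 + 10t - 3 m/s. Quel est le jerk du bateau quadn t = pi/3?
Pour résoudre ceci, nous devons prendre 1 dérivée de notre équation de l'accélération a(t) = 81·sin(3·t). En dérivant l'accélération, nous obtenons le jerk: j(t) = 243·cos(3·t). De l'équation du jerk j(t) = 243·cos(3·t), nous substituons t = pi/3 pour obtenir j = -243.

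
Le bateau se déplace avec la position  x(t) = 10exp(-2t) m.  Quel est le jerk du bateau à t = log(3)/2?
Pour résoudre ceci, nous devons prendre 3 dérivées de notre équation de la position x(t) = 10·exp(-2·t). La dérivée de la position donne la vitesse: v(t) = -20·exp(-2·t). La dérivée de la vitesse donne l'accélération: a(t) = 40·exp(-2·t). La dérivée de l'accélération donne le jerk: j(t) = -80·exp(-2·t). De l'équation du jerk j(t) = -80·exp(-2·t), nous substituons t = log(3)/2 pour obtenir j = -80/3.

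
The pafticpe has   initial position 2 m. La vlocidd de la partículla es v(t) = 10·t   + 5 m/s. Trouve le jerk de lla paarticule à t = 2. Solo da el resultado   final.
j(2) = 0.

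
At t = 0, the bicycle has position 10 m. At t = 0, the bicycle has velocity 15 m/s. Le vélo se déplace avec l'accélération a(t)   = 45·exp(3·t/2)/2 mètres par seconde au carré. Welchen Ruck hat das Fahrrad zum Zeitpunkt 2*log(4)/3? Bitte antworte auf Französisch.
Nous devons dériver notre équation de l'accélération a(t) = 45·exp(3·t/2)/2 1 fois. En prenant d/dt de a(t), nous trouvons j(t) = 135·exp(3·t/2)/4. De l'équation du jerk j(t) = 135·exp(3·t/2)/4, nous substituons t = 2*log(4)/3 pour obtenir j = 135.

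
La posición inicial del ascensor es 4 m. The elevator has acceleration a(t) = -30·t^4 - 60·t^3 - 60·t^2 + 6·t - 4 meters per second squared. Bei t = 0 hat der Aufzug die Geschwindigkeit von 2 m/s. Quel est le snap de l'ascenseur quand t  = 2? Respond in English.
Starting from acceleration a(t) = -30·t^4 - 60·t^3 - 60·t^2 + 6·t - 4, we take 2 derivatives. The derivative of acceleration gives jerk: j(t) = -120·t^3 - 180·t^2 - 120·t + 6. The derivative of jerk gives snap: s(t) = -360·t^2 - 360·t - 120. Using s(t) = -360·t^2 - 360·t - 120 and substituting t = 2, we find s = -2280.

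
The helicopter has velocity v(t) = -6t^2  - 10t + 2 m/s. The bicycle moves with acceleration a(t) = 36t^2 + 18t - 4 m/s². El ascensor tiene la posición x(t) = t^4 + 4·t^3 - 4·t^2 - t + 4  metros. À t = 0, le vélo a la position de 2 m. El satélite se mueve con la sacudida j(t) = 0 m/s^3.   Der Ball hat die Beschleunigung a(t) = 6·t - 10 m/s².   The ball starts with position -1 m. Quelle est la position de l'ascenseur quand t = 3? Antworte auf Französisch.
De l'équation de la position x(t) = t^4 + 4·t^3 - 4·t^2 - t + 4, nous substituons t = 3 pour obtenir x = 154.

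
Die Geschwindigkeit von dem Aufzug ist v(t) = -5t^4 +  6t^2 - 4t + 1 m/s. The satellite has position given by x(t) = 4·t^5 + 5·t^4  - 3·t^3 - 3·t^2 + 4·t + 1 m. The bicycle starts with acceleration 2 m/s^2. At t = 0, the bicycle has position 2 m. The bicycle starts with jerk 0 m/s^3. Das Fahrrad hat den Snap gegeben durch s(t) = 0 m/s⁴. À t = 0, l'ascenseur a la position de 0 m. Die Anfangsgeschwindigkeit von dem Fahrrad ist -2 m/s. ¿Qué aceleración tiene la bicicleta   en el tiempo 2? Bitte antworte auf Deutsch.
Um dies zu lösen, müssen wir 2 Integrale unserer Gleichung für den Snap s(t) = 0 finden. Durch Integration von dem Snap und Verwendung der Anfangsbedingung j(0) = 0, erhalten wir j(t) = 0. Mit ∫j(t)dt und Anwendung von a(0) = 2, finden wir a(t) = 2. Wir haben die Beschleunigung a(t) = 2. Durch Einsetzen von t = 2: a(2) = 2.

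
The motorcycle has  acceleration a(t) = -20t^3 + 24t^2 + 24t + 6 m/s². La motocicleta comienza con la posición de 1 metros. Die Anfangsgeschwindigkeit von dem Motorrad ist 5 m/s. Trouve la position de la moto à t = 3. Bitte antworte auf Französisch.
En partant de l'accélération a(t) = -20·t^3 + 24·t^2 + 24·t + 6, nous prenons 2 intégrales. L'intégrale de l'accélération est la vitesse. En utilisant v(0) = 5, nous obtenons v(t) = -5·t^4 + 8·t^3 + 12·t^2 + 6·t + 5. La primitive de la vitesse, avec x(0) = 1, donne la position: x(t) = -t^5 + 2·t^4 + 4·t^3 + 3·t^2 + 5·t + 1. Nous avons la position x(t) = -t^5 + 2·t^4 + 4·t^3 + 3·t^2 + 5·t + 1. En substituant t = 3: x(3) = 70.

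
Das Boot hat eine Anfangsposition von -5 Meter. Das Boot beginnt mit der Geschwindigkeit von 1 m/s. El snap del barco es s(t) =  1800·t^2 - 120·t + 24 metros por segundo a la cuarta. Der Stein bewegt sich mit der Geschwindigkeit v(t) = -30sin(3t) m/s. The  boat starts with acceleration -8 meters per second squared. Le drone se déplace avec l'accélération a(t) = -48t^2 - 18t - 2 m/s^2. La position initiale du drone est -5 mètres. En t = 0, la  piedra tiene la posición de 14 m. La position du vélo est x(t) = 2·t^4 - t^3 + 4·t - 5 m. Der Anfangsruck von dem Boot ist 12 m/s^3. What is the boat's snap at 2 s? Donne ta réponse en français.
De l'équation du snap s(t) = 1800·t^2 - 120·t + 24, nous substituons t = 2 pour obtenir s = 6984.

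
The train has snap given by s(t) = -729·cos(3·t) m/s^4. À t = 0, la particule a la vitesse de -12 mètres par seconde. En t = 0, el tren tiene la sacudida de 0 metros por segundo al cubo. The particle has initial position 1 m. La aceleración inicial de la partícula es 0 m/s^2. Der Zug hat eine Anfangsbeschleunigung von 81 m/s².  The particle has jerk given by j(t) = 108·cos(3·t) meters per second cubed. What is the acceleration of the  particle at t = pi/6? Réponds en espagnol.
Debemos encontrar la integral de nuestra ecuación de la sacudida j(t) = 108·cos(3·t) 1 vez. Integrando la sacudida y usando la condición inicial a(0) = 0, obtenemos a(t) = 36·sin(3·t). De la ecuación de la aceleración a(t) = 36·sin(3·t), sustituimos t = pi/6 para obtener a = 36.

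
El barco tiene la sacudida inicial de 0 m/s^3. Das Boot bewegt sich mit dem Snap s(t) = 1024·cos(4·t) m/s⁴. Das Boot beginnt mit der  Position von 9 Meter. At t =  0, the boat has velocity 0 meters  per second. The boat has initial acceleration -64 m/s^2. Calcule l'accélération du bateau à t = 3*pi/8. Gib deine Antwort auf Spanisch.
Partiendo del snap s(t) = 1024·cos(4·t), tomamos 2 antiderivadas. La antiderivada del snap, con j(0) = 0, da la sacudida: j(t) = 256·sin(4·t). La integral de la sacudida es la aceleración. Usando a(0) = -64, obtenemos a(t) = -64·cos(4·t). Tenemos la aceleración a(t) = -64·cos(4·t). Sustituyendo t = 3*pi/8: a(3*pi/8) = 0.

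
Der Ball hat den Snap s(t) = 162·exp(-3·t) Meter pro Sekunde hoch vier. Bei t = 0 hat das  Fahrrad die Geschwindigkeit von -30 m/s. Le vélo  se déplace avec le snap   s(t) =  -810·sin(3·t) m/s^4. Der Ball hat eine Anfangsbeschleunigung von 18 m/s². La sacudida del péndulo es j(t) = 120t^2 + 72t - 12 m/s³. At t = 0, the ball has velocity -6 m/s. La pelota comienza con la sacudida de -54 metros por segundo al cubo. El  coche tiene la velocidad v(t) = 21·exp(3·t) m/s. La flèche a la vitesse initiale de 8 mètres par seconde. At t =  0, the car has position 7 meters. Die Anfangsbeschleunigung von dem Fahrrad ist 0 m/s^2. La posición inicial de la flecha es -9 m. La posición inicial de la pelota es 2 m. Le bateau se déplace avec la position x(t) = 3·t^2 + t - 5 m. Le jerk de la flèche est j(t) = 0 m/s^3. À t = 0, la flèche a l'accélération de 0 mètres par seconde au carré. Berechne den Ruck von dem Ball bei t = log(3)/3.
Wir müssen die Stammfunktion unserer Gleichung für den Snap s(t) = 162·exp(-3·t) 1-mal finden. Mit ∫s(t)dt und Anwendung von j(0) = -54, finden wir j(t) = -54·exp(-3·t). Mit j(t) = -54·exp(-3·t) und Einsetzen von t = log(3)/3, finden wir j = -18.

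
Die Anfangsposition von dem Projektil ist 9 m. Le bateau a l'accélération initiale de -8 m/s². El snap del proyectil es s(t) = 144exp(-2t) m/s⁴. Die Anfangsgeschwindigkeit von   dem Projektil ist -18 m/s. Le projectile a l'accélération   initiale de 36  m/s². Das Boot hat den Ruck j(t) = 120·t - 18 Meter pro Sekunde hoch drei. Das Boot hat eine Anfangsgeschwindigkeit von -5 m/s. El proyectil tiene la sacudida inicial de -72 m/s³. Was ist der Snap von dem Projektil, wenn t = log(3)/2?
Wir haben den Snap s(t) = 144·exp(-2·t). Durch Einsetzen von t = log(3)/2: s(log(3)/2) = 48.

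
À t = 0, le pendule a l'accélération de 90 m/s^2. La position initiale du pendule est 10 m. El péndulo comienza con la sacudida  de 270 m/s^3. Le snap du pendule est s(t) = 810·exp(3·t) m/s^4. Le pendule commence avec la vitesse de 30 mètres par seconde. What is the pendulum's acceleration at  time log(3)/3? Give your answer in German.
Wir müssen unsere Gleichung für den Snap s(t) = 810·exp(3·t) 2-mal integrieren. Mit ∫s(t)dt und Anwendung von j(0) = 270, finden wir j(t) = 270·exp(3·t). Das Integral von dem Ruck, mit a(0) = 90, ergibt die Beschleunigung: a(t) = 90·exp(3·t). Mit a(t) = 90·exp(3·t) und Einsetzen von t = log(3)/3, finden wir a = 270.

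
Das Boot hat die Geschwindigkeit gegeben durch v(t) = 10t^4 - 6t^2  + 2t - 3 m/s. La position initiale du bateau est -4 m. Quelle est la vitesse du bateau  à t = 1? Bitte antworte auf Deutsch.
Wir haben die Geschwindigkeit v(t) = 10·t^4 - 6·t^2 + 2·t - 3. Durch Einsetzen von t = 1: v(1) = 3.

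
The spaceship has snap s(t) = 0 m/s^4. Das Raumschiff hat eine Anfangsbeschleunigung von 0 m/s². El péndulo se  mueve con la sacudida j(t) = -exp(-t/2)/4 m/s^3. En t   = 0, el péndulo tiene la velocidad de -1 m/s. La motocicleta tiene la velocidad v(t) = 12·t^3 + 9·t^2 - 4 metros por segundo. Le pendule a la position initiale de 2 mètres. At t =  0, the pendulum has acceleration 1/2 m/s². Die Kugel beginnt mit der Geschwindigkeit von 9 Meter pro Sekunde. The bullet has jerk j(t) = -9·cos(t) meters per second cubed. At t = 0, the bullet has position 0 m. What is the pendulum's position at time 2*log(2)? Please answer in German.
Wir müssen unsere Gleichung für den Ruck j(t) = -exp(-t/2)/4 3-mal integrieren. Die Stammfunktion von dem Ruck, mit a(0) = 1/2, ergibt die Beschleunigung: a(t) = exp(-t/2)/2. Die Stammfunktion von der Beschleunigung, mit v(0) = -1, ergibt die Geschwindigkeit: v(t) = -exp(-t/2). Durch Integration von der Geschwindigkeit und Verwendung der Anfangsbedingung x(0) = 2, erhalten wir x(t) = 2·exp(-t/2). Aus der Gleichung für die Position x(t) = 2·exp(-t/2), setzen wir t = 2*log(2) ein und erhalten x = 1.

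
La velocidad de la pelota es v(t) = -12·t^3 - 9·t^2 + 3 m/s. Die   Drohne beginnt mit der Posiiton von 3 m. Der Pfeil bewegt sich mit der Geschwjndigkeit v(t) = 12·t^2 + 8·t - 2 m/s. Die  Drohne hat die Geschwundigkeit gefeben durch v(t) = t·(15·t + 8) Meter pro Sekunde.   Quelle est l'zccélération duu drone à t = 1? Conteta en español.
Para resolver esto, necesitamos tomar 1 derivada de nuestra ecuación de la velocidad v(t) = t·(15·t + 8). La derivada de la velocidad da la aceleración: a(t) = 30·t + 8. De la ecuación de la aceleración a(t) = 30·t + 8, sustituimos t = 1 para obtener a = 38.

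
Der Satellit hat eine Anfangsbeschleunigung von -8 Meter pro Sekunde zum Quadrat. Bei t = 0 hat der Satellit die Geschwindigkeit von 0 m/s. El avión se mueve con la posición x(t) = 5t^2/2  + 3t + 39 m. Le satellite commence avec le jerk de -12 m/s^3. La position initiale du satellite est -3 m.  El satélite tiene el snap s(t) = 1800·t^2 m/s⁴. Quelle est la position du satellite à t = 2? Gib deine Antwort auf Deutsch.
Wir müssen das Integral unserer Gleichung für den Snap s(t) = 1800·t^2 4-mal finden. Durch Integration von dem Snap und Verwendung der Anfangsbedingung j(0) = -12, erhalten wir j(t) = 600·t^3 - 12. Das Integral von dem Ruck, mit a(0) = -8, ergibt die Beschleunigung: a(t) = 150·t^4 - 12·t - 8. Durch Integration von der Beschleunigung und Verwendung der Anfangsbedingung v(0) = 0, erhalten wir v(t) = 2·t·(15·t^4 - 3·t - 4). Das Integral von der Geschwindigkeit, mit x(0) = -3, ergibt die Position: x(t) = 5·t^6 - 2·t^3 - 4·t^2 - 3. Mit x(t) = 5·t^6 - 2·t^3 - 4·t^2 - 3 und Einsetzen von t = 2, finden wir x = 285.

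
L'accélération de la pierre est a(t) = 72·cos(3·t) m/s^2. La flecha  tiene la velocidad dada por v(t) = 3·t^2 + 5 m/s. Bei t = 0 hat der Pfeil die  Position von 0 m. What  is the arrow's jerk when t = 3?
We must differentiate our velocity equation v(t) = 3·t^2 + 5 2 times. Differentiating velocity, we get acceleration: a(t) = 6·t. The derivative of acceleration gives jerk: j(t) = 6. Using j(t) = 6 and substituting t = 3, we find j = 6.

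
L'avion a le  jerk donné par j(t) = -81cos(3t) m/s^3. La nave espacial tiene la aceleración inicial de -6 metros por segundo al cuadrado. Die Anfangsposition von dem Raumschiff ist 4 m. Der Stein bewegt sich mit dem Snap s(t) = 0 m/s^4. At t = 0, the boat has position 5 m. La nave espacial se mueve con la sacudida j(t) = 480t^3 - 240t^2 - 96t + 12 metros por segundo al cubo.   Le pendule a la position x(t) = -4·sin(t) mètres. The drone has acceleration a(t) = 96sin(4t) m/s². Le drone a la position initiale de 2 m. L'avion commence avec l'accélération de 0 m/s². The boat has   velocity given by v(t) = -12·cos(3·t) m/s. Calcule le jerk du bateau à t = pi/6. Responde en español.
Debemos derivar nuestra ecuación de la velocidad v(t) = -12·cos(3·t) 2 veces. Tomando d/dt de v(t), encontramos a(t) = 36·sin(3·t). La derivada de la aceleración da la sacudida: j(t) = 108·cos(3·t). Tenemos la sacudida j(t) = 108·cos(3·t). Sustituyendo t = pi/6: j(pi/6) = 0.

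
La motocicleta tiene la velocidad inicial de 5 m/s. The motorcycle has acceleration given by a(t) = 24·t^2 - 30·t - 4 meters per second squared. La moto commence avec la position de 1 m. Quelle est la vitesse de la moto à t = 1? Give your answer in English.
To find the answer, we compute 1 antiderivative of a(t) = 24·t^2 - 30·t - 4. The integral of acceleration is velocity. Using v(0) = 5, we get v(t) = 8·t^3 - 15·t^2 - 4·t + 5. Using v(t) = 8·t^3 - 15·t^2 - 4·t + 5 and substituting t = 1, we find v = -6.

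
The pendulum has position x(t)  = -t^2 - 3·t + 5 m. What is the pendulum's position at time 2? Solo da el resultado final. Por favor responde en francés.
x(2) = -5.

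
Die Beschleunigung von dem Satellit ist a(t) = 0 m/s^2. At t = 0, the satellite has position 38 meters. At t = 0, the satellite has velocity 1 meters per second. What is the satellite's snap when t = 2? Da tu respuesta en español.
Partiendo de la aceleración a(t) = 0, tomamos 2 derivadas. Derivando la aceleración, obtenemos la sacudida: j(t) = 0. La derivada de la sacudida da el snap: s(t) = 0. Usando s(t) = 0 y sustituyendo t = 2, encontramos s = 0.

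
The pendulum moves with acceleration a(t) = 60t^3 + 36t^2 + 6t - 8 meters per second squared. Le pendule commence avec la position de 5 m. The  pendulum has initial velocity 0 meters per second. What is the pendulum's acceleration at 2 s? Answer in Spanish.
Usando a(t) = 60·t^3 + 36·t^2 + 6·t - 8 y sustituyendo t = 2, encontramos a = 628.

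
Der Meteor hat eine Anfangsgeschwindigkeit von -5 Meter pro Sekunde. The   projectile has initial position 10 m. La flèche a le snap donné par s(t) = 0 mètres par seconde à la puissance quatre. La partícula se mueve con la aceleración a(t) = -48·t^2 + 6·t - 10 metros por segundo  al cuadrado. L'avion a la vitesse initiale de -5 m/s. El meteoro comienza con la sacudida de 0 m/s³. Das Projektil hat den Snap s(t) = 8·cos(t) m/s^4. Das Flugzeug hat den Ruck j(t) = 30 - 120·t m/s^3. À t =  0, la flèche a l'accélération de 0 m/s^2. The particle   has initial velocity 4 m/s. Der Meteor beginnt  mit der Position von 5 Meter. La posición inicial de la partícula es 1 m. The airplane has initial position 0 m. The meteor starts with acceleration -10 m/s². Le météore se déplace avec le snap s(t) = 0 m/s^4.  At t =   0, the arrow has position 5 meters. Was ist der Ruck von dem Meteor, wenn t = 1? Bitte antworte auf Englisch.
To find the answer, we compute 1 antiderivative of s(t) = 0. Integrating snap and using the initial condition j(0) = 0, we get j(t) = 0. We have jerk j(t) = 0. Substituting t = 1: j(1) = 0.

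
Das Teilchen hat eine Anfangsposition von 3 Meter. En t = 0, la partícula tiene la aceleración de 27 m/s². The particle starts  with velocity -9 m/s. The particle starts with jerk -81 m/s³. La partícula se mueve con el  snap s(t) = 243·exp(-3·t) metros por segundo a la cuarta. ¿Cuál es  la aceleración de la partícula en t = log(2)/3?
Para resolver esto, necesitamos tomar 2 integrales de nuestra ecuación del snap s(t) = 243·exp(-3·t). La integral del snap, con j(0) = -81, da la sacudida: j(t) = -81·exp(-3·t). Integrando la sacudida y usando la condición inicial a(0) = 27, obtenemos a(t) = 27·exp(-3·t). Tenemos la aceleración a(t) = 27·exp(-3·t). Sustituyendo t = log(2)/3: a(log(2)/3) = 27/2.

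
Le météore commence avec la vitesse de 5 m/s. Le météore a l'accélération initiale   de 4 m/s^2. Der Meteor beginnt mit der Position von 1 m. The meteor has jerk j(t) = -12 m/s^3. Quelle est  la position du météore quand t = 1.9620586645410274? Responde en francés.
Pour résoudre ceci, nous devons prendre 3 intégrales de notre équation du jerk j(t) = -12. L'intégrale du jerk, avec a(0) = 4, donne l'accélération: a(t) = 4 - 12·t. La primitive de l'accélération, avec v(0) = 5, donne la vitesse: v(t) = -6·t^2 + 4·t + 5. En prenant ∫v(t)dt et en appliquant x(0) = 1, nous trouvons x(t) = -2·t^3 + 2·t^2 + 5·t + 1. En utilisant x(t) = -2·t^3 + 2·t^2 + 5·t + 1 et en substituant t = 1.9620586645410274, nous trouvons x = 3.40306847719928.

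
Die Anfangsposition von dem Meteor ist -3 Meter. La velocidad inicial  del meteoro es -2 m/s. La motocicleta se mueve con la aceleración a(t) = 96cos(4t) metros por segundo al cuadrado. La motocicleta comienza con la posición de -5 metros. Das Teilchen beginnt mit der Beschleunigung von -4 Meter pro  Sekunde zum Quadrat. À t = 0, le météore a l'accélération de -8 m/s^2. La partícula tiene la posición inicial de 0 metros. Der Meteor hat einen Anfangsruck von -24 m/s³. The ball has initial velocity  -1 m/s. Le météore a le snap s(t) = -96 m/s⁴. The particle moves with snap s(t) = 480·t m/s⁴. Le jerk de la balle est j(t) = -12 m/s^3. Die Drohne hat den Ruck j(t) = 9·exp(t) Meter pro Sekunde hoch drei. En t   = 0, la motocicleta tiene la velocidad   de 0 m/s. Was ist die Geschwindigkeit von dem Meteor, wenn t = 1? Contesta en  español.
Necesitamos integrar nuestra ecuación del snap s(t) = -96 3 veces. Integrando el snap y usando la condición inicial j(0) = -24, obtenemos j(t) = -96·t - 24. Integrando la sacudida y usando la condición inicial a(0) = -8, obtenemos a(t) = -48·t^2 - 24·t - 8. La antiderivada de la aceleración, con v(0) = -2, da la velocidad: v(t) = -16·t^3 - 12·t^2 - 8·t - 2. Tenemos la velocidad v(t) = -16·t^3 - 12·t^2 - 8·t - 2. Sustituyendo t = 1: v(1) = -38.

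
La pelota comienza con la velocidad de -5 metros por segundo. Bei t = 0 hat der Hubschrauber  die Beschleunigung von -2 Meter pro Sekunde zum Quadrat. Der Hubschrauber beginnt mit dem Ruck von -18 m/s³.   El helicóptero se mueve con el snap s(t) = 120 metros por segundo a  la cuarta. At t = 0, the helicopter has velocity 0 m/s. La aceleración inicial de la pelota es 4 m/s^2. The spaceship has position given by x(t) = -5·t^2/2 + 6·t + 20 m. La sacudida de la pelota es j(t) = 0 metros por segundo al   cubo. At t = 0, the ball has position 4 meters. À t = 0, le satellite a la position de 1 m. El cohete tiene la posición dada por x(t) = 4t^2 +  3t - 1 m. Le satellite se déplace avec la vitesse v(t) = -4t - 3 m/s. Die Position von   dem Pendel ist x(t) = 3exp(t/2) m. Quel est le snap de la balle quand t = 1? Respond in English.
We must differentiate our jerk equation j(t) = 0 1 time. The derivative of jerk gives snap: s(t) = 0. We have snap s(t) = 0. Substituting t = 1: s(1) = 0.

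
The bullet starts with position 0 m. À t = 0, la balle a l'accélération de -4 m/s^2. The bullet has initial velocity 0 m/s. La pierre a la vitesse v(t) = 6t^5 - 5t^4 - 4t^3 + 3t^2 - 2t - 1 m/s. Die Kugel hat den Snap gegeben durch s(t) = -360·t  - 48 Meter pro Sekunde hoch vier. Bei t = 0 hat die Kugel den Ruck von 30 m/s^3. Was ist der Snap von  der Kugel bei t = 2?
Mit s(t) = -360·t - 48 und Einsetzen von t = 2, finden wir s = -768.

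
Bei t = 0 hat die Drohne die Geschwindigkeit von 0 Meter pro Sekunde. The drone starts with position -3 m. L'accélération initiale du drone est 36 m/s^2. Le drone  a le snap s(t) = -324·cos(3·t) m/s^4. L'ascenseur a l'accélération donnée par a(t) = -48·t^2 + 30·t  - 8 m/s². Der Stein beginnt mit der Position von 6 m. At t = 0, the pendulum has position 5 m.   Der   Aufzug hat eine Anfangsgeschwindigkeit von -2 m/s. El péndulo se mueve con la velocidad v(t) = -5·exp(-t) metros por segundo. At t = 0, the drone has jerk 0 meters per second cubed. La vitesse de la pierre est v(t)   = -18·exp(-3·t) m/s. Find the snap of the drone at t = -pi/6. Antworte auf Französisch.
Nous avons le snap s(t) = -324·cos(3·t). En substituant t = -pi/6: s(-pi/6) = 0.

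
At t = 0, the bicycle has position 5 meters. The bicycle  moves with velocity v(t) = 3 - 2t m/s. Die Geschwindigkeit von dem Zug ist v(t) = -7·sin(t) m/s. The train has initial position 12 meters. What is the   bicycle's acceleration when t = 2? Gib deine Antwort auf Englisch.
Starting from velocity v(t) = 3 - 2·t, we take 1 derivative. The derivative of velocity gives acceleration: a(t) = -2. We have acceleration a(t) = -2. Substituting t = 2: a(2) = -2.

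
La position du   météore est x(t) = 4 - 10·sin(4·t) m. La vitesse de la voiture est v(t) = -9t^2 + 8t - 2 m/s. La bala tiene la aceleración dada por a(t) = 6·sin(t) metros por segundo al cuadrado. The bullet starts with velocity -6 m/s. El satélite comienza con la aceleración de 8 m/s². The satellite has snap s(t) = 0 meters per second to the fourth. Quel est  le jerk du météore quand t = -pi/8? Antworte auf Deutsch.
Ausgehend von der Position x(t) = 4 - 10·sin(4·t), nehmen wir 3 Ableitungen. Mit d/dt von x(t) finden wir v(t) = -40·cos(4·t). Mit d/dt von v(t) finden wir a(t) = 160·sin(4·t). Durch Ableiten von der Beschleunigung erhalten wir den Ruck: j(t) = 640·cos(4·t). Mit j(t) = 640·cos(4·t) und Einsetzen von t = -pi/8, finden wir j = 0.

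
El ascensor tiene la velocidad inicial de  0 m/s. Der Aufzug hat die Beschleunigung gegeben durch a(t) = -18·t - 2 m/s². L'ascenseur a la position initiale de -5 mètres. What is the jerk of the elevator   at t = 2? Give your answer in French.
Nous devons dériver notre équation de l'accélération a(t) = -18·t - 2 1 fois. En dérivant l'accélération, nous obtenons le jerk: j(t) = -18. De l'équation du jerk j(t) = -18, nous substituons t = 2 pour obtenir j = -18.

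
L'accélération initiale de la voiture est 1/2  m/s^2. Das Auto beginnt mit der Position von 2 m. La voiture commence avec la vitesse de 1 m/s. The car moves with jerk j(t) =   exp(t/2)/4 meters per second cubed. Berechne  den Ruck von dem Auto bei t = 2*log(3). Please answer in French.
En utilisant j(t) = exp(t/2)/4 et en substituant t = 2*log(3), nous trouvons j = 3/4.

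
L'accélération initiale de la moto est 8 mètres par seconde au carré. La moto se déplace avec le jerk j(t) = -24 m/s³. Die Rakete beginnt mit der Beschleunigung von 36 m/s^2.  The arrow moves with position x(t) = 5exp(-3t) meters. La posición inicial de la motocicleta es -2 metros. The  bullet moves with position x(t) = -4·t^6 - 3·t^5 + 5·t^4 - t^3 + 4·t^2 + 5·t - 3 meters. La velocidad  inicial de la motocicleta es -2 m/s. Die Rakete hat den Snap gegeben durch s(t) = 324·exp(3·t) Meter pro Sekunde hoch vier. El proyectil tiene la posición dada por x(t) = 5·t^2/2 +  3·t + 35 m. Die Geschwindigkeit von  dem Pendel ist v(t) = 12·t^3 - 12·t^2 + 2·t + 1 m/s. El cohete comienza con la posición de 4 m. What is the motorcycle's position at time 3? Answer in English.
To solve this, we need to take 3 integrals of our jerk equation j(t) = -24. The antiderivative of jerk is acceleration. Using a(0) = 8, we get a(t) = 8 - 24·t. The integral of acceleration is velocity. Using v(0) = -2, we get v(t) = -12·t^2 + 8·t - 2. The antiderivative of velocity, with x(0) = -2, gives position: x(t) = -4·t^3 + 4·t^2 - 2·t - 2. Using x(t) = -4·t^3 + 4·t^2 - 2·t - 2 and substituting t = 3, we find x = -80.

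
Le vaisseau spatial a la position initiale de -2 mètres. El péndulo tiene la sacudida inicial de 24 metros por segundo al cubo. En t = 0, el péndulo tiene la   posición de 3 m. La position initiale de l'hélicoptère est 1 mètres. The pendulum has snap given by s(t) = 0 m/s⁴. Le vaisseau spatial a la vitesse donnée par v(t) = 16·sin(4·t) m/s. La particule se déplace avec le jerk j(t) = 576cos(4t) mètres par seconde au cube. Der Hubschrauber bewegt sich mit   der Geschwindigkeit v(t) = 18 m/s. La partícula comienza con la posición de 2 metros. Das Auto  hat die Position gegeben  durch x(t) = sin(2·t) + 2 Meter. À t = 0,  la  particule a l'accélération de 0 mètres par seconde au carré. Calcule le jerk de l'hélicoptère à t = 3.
Nous devons dériver notre équation de la vitesse v(t) = 18 2 fois. La dérivée de la vitesse donne l'accélération: a(t) = 0. En dérivant l'accélération, nous obtenons le jerk: j(t) = 0. Nous avons le jerk j(t) = 0. En substituant t = 3: j(3) = 0.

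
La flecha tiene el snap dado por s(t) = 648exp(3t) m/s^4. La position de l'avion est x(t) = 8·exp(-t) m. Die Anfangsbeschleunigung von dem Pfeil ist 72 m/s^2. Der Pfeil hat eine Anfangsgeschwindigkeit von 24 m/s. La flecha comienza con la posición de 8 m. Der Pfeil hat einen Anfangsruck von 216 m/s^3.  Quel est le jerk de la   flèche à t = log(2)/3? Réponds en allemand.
Wir müssen die Stammfunktion unserer Gleichung für den Snap s(t) = 648·exp(3·t) 1-mal finden. Das Integral von dem Snap ist der Ruck. Mit j(0) = 216 erhalten wir j(t) = 216·exp(3·t). Wir haben den Ruck j(t) = 216·exp(3·t). Durch Einsetzen von t = log(2)/3: j(log(2)/3) = 432.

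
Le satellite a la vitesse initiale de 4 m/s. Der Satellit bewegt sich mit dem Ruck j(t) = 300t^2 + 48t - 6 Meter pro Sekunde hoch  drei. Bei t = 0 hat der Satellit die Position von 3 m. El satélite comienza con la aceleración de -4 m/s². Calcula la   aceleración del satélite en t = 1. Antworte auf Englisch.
To solve this, we need to take 1 antiderivative of our jerk equation j(t) = 300·t^2 + 48·t - 6. Finding the integral of j(t) and using a(0) = -4: a(t) = 100·t^3 + 24·t^2 - 6·t - 4. Using a(t) = 100·t^3 + 24·t^2 - 6·t - 4 and substituting t = 1, we find a = 114.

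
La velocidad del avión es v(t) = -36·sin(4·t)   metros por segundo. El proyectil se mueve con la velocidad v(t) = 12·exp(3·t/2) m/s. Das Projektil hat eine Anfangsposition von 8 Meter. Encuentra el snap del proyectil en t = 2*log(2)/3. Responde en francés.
Nous devons dériver notre équation de la vitesse v(t) = 12·exp(3·t/2) 3 fois. La dérivée de la vitesse donne l'accélération: a(t) = 18·exp(3·t/2). La dérivée de l'accélération donne le jerk: j(t) = 27·exp(3·t/2). En dérivant le jerk, nous obtenons le snap: s(t) = 81·exp(3·t/2)/2. De l'équation du snap s(t) = 81·exp(3·t/2)/2, nous substituons t = 2*log(2)/3 pour obtenir s = 81.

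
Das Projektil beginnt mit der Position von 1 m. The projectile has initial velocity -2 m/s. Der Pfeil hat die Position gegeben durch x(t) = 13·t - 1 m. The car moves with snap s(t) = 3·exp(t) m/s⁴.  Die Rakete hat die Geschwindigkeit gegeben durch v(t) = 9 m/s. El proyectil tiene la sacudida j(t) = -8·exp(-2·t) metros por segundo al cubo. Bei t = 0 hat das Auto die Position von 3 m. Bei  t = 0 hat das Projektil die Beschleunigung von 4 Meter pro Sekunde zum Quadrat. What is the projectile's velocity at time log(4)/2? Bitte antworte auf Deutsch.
Wir müssen unsere Gleichung für den Ruck j(t) = -8·exp(-2·t) 2-mal integrieren. Mit ∫j(t)dt und Anwendung von a(0) = 4, finden wir a(t) = 4·exp(-2·t). Mit ∫a(t)dt und Anwendung von v(0) = -2, finden wir v(t) = -2·exp(-2·t). Aus der Gleichung für die Geschwindigkeit v(t) = -2·exp(-2·t), setzen wir t = log(4)/2 ein und erhalten v = -1/2.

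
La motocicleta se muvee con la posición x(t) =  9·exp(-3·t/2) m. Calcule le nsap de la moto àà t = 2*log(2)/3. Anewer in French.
Pour résoudre ceci, nous devons prendre 4 dérivées de notre équation de la position x(t) = 9·exp(-3·t/2). En dérivant la position, nous obtenons la vitesse: v(t) = -27·exp(-3·t/2)/2. En dérivant la vitesse, nous obtenons l'accélération: a(t) = 81·exp(-3·t/2)/4. En dérivant l'accélération, nous obtenons le jerk: j(t) = -243·exp(-3·t/2)/8. En prenant d/dt de j(t), nous trouvons s(t) = 729·exp(-3·t/2)/16. De l'équation du snap s(t) = 729·exp(-3·t/2)/16, nous substituons t = 2*log(2)/3 pour obtenir s = 729/32.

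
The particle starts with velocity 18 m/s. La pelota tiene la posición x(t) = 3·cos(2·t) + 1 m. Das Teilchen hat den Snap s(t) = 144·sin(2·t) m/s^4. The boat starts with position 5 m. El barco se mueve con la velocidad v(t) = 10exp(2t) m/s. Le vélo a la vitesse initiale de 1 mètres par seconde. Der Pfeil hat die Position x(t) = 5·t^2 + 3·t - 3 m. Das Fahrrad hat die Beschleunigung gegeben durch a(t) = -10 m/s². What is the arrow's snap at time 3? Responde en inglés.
Starting from position x(t) = 5·t^2 + 3·t - 3, we take 4 derivatives. Taking d/dt of x(t), we find v(t) = 10·t + 3. The derivative of velocity gives acceleration: a(t) = 10. Taking d/dt of a(t), we find j(t) = 0. Differentiating jerk, we get snap: s(t) = 0. Using s(t) = 0 and substituting t = 3, we find s = 0.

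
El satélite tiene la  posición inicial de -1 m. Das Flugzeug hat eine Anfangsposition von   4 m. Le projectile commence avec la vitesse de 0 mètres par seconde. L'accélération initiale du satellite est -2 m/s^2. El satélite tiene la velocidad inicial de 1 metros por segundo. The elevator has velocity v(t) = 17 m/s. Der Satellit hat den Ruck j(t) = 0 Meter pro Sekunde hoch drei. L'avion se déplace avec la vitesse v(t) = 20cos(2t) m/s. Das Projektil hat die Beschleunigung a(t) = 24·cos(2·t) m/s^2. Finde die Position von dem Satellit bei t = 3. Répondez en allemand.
Wir müssen das Integral unserer Gleichung für den Ruck j(t) = 0 3-mal finden. Die Stammfunktion von dem Ruck ist die Beschleunigung. Mit a(0) = -2 erhalten wir a(t) = -2. Durch Integration von der Beschleunigung und Verwendung der Anfangsbedingung v(0) = 1, erhalten wir v(t) = 1 - 2·t. Durch Integration von der Geschwindigkeit und Verwendung der Anfangsbedingung x(0) = -1, erhalten wir x(t) = -t^2 + t - 1. Wir haben die Position x(t) = -t^2 + t - 1. Durch Einsetzen von t = 3: x(3) = -7.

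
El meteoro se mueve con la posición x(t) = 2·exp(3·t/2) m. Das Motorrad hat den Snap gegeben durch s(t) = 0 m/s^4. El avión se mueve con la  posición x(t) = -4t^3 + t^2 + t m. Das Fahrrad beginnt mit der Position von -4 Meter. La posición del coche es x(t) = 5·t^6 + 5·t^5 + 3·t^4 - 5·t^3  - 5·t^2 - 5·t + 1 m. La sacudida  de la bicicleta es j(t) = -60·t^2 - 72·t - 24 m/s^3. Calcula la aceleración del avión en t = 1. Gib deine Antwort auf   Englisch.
We must differentiate our position equation x(t) = -4·t^3 + t^2 + t 2 times. The derivative of position gives velocity: v(t) = -12·t^2 + 2·t + 1. Taking d/dt of v(t), we find a(t) = 2 - 24·t. From the given acceleration equation a(t) = 2 - 24·t, we substitute t = 1 to get a = -22.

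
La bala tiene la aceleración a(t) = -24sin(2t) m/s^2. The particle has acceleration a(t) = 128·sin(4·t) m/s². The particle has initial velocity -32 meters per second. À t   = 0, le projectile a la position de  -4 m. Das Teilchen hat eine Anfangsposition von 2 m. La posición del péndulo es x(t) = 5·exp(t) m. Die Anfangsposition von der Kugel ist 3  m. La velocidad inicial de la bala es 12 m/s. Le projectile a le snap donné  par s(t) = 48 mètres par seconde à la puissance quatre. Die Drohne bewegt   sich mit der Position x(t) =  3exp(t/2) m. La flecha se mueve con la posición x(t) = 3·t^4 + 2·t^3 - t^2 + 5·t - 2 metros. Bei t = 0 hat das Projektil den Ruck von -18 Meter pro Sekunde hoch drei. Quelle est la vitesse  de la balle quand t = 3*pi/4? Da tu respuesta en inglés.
To find the answer, we compute 1 antiderivative of a(t) = -24·sin(2·t). The integral of acceleration is velocity. Using v(0) = 12, we get v(t) = 12·cos(2·t). From the given velocity equation v(t) = 12·cos(2·t), we substitute t = 3*pi/4 to get v = 0.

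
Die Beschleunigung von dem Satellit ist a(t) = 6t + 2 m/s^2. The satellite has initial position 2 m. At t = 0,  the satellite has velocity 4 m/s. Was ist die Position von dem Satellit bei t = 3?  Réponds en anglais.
We must find the antiderivative of our acceleration equation a(t) = 6·t + 2 2 times. Taking ∫a(t)dt and applying v(0) = 4, we find v(t) = 3·t^2 + 2·t + 4. Taking ∫v(t)dt and applying x(0) = 2, we find x(t) = t^3 + t^2 + 4·t + 2. We have position x(t) = t^3 + t^2 + 4·t + 2. Substituting t = 3: x(3) = 50.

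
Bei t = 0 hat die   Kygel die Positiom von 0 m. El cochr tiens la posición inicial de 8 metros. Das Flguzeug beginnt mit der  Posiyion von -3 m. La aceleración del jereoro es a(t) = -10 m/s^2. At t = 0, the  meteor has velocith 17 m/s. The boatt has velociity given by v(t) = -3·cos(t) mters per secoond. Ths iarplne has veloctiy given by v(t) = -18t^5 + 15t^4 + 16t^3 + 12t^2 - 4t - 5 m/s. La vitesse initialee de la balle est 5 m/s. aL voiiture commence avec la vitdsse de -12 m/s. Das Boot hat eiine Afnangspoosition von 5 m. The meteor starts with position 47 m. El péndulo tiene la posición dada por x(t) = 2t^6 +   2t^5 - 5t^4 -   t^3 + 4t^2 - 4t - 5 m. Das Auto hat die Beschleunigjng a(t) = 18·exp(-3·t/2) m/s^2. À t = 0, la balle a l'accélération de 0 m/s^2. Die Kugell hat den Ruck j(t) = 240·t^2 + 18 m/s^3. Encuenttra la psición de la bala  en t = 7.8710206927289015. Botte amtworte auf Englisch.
To find the answer, we compute 3 antiderivatives of j(t) = 240·t^2 + 18. The integral of jerk, with a(0) = 0, gives acceleration: a(t) = 80·t^3 + 18·t. Taking ∫a(t)dt and applying v(0) = 5, we find v(t) = 20·t^4 + 9·t^2 + 5. The integral of velocity is position. Using x(0) = 0, we get x(t) = 4·t^5 + 3·t^3 + 5·t. We have position x(t) = 4·t^5 + 3·t^3 + 5·t. Substituting t = 7.8710206927289015: x(7.8710206927289015) = 122343.519109989.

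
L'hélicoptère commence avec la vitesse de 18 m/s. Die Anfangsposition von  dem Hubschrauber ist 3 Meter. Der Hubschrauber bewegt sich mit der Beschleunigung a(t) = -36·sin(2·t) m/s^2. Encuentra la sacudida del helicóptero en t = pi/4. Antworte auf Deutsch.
Ausgehend von der Beschleunigung a(t) = -36·sin(2·t), nehmen wir 1 Ableitung. Mit d/dt von a(t) finden wir j(t) = -72·cos(2·t). Aus der Gleichung für den Ruck j(t) = -72·cos(2·t), setzen wir t = pi/4 ein und erhalten j = 0.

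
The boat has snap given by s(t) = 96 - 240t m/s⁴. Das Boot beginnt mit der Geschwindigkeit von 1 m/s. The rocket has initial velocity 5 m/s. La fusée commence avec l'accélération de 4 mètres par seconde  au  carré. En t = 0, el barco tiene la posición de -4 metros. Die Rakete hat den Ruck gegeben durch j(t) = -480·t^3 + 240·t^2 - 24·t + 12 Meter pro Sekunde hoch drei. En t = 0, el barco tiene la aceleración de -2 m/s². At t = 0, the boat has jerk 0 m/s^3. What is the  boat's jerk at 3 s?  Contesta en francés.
Nous devons trouver la primitive de notre équation du snap s(t) = 96 - 240·t 1 fois. En prenant ∫s(t)dt et en appliquant j(0) = 0, nous trouvons j(t) = 24·t·(4 - 5·t). De l'équation du jerk j(t) = 24·t·(4 - 5·t), nous substituons t = 3 pour obtenir j = -792.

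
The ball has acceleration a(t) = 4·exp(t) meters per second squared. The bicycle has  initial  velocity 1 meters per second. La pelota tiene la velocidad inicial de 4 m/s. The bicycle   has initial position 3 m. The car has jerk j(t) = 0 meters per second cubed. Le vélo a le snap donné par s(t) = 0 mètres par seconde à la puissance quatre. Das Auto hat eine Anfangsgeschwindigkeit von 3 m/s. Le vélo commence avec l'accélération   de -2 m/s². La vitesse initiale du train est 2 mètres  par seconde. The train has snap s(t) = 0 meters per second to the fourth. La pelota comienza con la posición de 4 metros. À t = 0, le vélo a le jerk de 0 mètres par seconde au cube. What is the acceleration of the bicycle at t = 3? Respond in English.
We need to integrate our snap equation s(t) = 0 2 times. Integrating snap and using the initial condition j(0) = 0, we get j(t) = 0. Taking ∫j(t)dt and applying a(0) = -2, we find a(t) = -2. We have acceleration a(t) = -2. Substituting t = 3: a(3) = -2.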